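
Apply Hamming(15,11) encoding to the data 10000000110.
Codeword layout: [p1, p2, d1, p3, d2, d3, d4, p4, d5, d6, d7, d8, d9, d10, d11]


Parity bits: p1=0, p2=0, p3=0, p4=0

001000000000110


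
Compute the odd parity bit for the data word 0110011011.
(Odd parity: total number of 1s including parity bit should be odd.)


Number of 1s in data: 6
Parity bit: 1

1


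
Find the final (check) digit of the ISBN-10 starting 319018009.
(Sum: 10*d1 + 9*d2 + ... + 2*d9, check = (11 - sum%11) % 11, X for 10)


Weighted sum: 175
175 mod 11 = 10

Check digit: 1


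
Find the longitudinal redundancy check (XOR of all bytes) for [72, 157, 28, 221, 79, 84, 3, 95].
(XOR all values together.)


XOR chain: 72 ^ 157 ^ 28 ^ 221 ^ 79 ^ 84 ^ 3 ^ 95 = 83

83


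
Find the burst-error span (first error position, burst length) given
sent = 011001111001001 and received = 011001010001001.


XOR: 000000101000000

Burst at position 6, length 3


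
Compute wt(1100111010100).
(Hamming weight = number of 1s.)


Counting 1s in 1100111010100

7


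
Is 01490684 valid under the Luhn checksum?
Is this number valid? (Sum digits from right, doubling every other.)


Luhn sum = 35
35 mod 10 = 5

Invalid (Luhn sum mod 10 = 5)


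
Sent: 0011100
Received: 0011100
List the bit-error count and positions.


XOR: 0000000

0 errors (received matches sent)


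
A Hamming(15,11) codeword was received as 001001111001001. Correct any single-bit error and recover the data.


Syndrome = 0: no error detected

Data: 10111001001 (no errors)


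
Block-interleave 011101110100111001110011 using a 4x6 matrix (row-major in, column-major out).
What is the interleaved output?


Matrix:
  011101
  110100
  111001
  110011
Read columns: 011111111010110000011011

011111111010110000011011


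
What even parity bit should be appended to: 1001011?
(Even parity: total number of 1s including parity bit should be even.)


Number of 1s in data: 4
Parity bit: 0

0


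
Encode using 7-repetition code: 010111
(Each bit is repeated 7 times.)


Each bit -> 7 copies

000000011111110000000111111111111111111111


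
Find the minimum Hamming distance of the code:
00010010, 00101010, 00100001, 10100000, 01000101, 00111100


Comparing all pairs, minimum distance: 2
Can detect 1 errors, correct 0 errors

2


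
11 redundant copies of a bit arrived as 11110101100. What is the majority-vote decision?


Ones: 7 out of 11
Threshold: 6

1 (7/11 voted 1)


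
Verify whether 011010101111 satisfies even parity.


Number of 1s: 8

Yes, parity is correct (8 ones)


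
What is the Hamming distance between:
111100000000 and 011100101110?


XOR: 100000101110
Count of 1s: 5

5


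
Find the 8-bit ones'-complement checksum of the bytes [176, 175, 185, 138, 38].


Sum = 712 mod 256 = 200
Complement = 55

55


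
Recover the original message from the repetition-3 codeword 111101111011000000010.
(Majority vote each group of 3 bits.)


Groups: 111, 101, 111, 011, 000, 000, 010
Majority votes: 1111000

1111000


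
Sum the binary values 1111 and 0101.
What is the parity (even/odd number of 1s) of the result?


1111 = 15
0101 = 5
Sum = 20 = 10100
1s count = 2

even parity (2 ones in 10100)


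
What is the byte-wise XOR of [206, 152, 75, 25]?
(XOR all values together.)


XOR chain: 206 ^ 152 ^ 75 ^ 25 = 4

4


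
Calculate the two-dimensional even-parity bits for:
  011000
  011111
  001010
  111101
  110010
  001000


Row parities: 010111
Column parities: 001010

Row P: 010111, Col P: 001010, Corner: 0


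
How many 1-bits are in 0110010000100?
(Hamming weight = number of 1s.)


Counting 1s in 0110010000100

4


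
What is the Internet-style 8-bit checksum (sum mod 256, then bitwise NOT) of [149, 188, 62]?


Sum = 399 mod 256 = 143
Complement = 112

112


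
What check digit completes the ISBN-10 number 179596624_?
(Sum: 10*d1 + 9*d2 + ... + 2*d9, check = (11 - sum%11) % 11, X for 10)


Weighted sum: 302
302 mod 11 = 5

Check digit: 6


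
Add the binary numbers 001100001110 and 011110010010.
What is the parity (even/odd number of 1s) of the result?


001100001110 = 782
011110010010 = 1938
Sum = 2720 = 101010100000
1s count = 4

even parity (4 ones in 101010100000)


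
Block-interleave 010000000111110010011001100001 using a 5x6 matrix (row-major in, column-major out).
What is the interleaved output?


Matrix:
  010000
  000111
  110010
  011001
  100001
Read columns: 001011011000010010000110001011

001011011000010010000110001011


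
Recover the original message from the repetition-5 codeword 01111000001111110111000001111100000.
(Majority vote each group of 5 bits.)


Groups: 01111, 00000, 11111, 10111, 00000, 11111, 00000
Majority votes: 1011010

1011010


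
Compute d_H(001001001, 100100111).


XOR: 101101110
Count of 1s: 6

6


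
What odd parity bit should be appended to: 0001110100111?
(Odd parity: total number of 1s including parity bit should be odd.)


Number of 1s in data: 7
Parity bit: 0

0


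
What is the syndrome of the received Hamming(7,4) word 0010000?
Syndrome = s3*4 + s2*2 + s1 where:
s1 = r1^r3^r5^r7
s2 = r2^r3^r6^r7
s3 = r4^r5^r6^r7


s1=1, s2=1, s3=0

Syndrome = 3 (error at position 3)


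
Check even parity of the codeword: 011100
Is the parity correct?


Number of 1s: 3

No, parity error (3 ones)


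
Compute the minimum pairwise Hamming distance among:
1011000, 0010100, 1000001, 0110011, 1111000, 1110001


Comparing all pairs, minimum distance: 1
Can detect 0 errors, correct 0 errors

1


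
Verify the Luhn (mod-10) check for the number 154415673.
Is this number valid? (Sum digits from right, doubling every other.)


Luhn sum = 30
30 mod 10 = 0

Valid (Luhn sum mod 10 = 0)


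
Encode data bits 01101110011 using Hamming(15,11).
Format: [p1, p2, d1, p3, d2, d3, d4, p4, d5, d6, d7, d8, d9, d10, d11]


Parity bits: p1=0, p2=1, p3=0, p4=1

010011011110011


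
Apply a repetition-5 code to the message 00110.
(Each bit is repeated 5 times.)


Each bit -> 5 copies

0000000000111111111100000


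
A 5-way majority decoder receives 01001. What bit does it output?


Ones: 2 out of 5
Threshold: 3

0 (2/5 voted 1)


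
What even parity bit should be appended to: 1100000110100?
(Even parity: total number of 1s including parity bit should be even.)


Number of 1s in data: 5
Parity bit: 1

1


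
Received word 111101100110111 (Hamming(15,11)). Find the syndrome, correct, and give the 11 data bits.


Syndrome = 8: error at position 8

Data: 10110110111 (corrected bit 8)


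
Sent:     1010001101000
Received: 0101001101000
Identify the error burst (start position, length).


XOR: 1111000000000

Burst at position 0, length 4


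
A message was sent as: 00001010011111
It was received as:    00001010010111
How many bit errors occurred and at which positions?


XOR: 00000000001000

1 error(s) at position(s): 10


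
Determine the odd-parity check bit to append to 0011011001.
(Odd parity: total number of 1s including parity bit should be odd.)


Number of 1s in data: 5
Parity bit: 0

0


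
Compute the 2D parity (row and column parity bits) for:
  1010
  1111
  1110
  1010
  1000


Row parities: 00101
Column parities: 1001

Row P: 00101, Col P: 1001, Corner: 0


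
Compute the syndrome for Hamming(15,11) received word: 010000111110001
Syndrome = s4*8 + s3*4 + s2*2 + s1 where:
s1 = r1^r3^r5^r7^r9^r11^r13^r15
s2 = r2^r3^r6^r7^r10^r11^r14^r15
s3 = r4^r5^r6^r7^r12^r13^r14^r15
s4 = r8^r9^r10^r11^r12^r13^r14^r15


s1=0, s2=1, s3=0, s4=1

Syndrome = 10 (error at position 10)


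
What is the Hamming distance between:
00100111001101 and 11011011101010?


XOR: 11111100100111
Count of 1s: 10

10


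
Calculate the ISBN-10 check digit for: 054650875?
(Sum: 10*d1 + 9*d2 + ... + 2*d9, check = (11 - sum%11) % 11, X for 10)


Weighted sum: 212
212 mod 11 = 3

Check digit: 8


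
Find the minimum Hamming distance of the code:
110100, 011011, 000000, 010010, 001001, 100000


Comparing all pairs, minimum distance: 1
Can detect 0 errors, correct 0 errors

1


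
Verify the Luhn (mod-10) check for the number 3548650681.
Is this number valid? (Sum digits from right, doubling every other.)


Luhn sum = 49
49 mod 10 = 9

Invalid (Luhn sum mod 10 = 9)


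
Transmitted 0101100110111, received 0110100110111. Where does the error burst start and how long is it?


XOR: 0011000000000

Burst at position 2, length 2


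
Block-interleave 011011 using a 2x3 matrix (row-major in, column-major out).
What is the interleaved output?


Matrix:
  011
  011
Read columns: 001111

001111


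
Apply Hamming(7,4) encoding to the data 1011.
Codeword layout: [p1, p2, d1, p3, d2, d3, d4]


Parity bits: p1=0, p2=1, p3=0

0110011


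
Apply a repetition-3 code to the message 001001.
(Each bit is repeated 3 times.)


Each bit -> 3 copies

000000111000000111


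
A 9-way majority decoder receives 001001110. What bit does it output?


Ones: 4 out of 9
Threshold: 5

0 (4/9 voted 1)


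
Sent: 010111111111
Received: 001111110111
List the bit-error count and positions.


XOR: 011000001000

3 error(s) at position(s): 1, 2, 8


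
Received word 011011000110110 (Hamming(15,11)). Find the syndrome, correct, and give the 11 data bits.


Syndrome = 0: no error detected

Data: 11100110110 (no errors)


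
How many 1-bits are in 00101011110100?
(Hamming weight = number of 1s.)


Counting 1s in 00101011110100

7


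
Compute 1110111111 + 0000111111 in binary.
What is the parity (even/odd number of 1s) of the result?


1110111111 = 959
0000111111 = 63
Sum = 1022 = 1111111110
1s count = 9

odd parity (9 ones in 1111111110)


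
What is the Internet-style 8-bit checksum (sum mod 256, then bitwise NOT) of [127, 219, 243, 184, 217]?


Sum = 990 mod 256 = 222
Complement = 33

33


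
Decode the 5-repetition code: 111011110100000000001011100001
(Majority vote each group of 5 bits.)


Groups: 11101, 11101, 00000, 00000, 10111, 00001
Majority votes: 110010

110010


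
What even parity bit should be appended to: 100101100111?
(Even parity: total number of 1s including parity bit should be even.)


Number of 1s in data: 7
Parity bit: 1

1


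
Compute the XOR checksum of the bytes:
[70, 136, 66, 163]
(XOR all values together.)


XOR chain: 70 ^ 136 ^ 66 ^ 163 = 47

47


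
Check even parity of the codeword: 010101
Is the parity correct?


Number of 1s: 3

No, parity error (3 ones)


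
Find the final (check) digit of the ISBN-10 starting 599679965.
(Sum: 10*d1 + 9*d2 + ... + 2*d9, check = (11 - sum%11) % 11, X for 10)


Weighted sum: 396
396 mod 11 = 0

Check digit: 0


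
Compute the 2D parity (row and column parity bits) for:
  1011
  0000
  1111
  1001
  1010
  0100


Row parities: 100001
Column parities: 0011

Row P: 100001, Col P: 0011, Corner: 0


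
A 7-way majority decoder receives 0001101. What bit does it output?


Ones: 3 out of 7
Threshold: 4

0 (3/7 voted 1)


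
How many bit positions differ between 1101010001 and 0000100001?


XOR: 1101110000
Count of 1s: 5

5


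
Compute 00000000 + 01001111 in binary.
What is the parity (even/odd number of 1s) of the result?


00000000 = 0
01001111 = 79
Sum = 79 = 1001111
1s count = 5

odd parity (5 ones in 1001111)


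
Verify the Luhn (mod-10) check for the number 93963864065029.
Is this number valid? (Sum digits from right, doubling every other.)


Luhn sum = 68
68 mod 10 = 8

Invalid (Luhn sum mod 10 = 8)


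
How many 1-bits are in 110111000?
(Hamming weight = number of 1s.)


Counting 1s in 110111000

5


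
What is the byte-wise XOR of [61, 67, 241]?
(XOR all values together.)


XOR chain: 61 ^ 67 ^ 241 = 143

143


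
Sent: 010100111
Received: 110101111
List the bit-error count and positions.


XOR: 100001000

2 error(s) at position(s): 0, 5


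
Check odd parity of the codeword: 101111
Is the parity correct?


Number of 1s: 5

Yes, parity is correct (5 ones)


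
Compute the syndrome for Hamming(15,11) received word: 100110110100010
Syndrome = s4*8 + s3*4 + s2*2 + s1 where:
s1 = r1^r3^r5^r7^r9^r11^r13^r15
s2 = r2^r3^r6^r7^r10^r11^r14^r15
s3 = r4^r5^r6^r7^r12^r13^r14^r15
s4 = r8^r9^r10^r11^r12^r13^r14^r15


s1=1, s2=1, s3=0, s4=1

Syndrome = 11 (error at position 11)


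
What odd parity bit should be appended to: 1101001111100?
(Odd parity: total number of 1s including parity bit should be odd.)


Number of 1s in data: 8
Parity bit: 1

1


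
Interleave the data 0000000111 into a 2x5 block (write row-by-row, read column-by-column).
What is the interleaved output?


Matrix:
  00000
  00111
Read columns: 0000010101

0000010101


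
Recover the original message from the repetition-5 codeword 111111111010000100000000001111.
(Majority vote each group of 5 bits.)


Groups: 11111, 11110, 10000, 10000, 00000, 01111
Majority votes: 110001

110001


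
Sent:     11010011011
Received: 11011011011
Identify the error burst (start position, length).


XOR: 00001000000

Burst at position 4, length 1


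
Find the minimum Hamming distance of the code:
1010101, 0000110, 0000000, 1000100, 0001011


Comparing all pairs, minimum distance: 2
Can detect 1 errors, correct 0 errors

2


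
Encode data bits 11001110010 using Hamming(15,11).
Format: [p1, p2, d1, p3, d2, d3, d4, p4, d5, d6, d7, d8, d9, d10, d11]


Parity bits: p1=0, p2=0, p3=0, p4=0

001010001110010


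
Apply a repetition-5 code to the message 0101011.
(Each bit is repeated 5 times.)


Each bit -> 5 copies

00000111110000011111000001111111111


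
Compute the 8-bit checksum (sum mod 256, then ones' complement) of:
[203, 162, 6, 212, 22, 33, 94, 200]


Sum = 932 mod 256 = 164
Complement = 91

91


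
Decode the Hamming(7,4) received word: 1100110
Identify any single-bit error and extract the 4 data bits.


Syndrome = 0: no error detected

Data: 0110 (no errors)


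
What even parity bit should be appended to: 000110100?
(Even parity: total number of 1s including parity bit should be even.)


Number of 1s in data: 3
Parity bit: 1

1


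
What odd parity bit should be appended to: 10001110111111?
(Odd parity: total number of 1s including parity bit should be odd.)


Number of 1s in data: 10
Parity bit: 1

1


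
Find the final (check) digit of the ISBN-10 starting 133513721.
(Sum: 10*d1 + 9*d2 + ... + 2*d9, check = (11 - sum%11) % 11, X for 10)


Weighted sum: 153
153 mod 11 = 10

Check digit: 1


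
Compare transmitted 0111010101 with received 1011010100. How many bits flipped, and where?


XOR: 1100000001

3 error(s) at position(s): 0, 1, 9


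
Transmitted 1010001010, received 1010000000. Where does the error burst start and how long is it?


XOR: 0000001010

Burst at position 6, length 3


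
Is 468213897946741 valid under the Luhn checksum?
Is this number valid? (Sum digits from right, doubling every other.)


Luhn sum = 82
82 mod 10 = 2

Invalid (Luhn sum mod 10 = 2)


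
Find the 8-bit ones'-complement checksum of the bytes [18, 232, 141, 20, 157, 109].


Sum = 677 mod 256 = 165
Complement = 90

90


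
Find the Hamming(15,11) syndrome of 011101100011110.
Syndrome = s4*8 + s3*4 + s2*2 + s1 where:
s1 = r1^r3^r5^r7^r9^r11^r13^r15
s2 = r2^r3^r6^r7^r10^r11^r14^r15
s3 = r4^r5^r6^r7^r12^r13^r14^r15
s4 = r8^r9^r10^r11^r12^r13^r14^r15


s1=0, s2=0, s3=0, s4=0

Syndrome = 0 (no error)


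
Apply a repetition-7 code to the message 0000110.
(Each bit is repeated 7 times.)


Each bit -> 7 copies

0000000000000000000000000000111111111111110000000


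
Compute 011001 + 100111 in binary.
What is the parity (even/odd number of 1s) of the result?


011001 = 25
100111 = 39
Sum = 64 = 1000000
1s count = 1

odd parity (1 ones in 1000000)


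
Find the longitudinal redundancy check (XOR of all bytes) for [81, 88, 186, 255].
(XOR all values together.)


XOR chain: 81 ^ 88 ^ 186 ^ 255 = 76

76


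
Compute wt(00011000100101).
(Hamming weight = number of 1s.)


Counting 1s in 00011000100101

5


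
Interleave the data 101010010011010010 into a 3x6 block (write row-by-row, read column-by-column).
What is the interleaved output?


Matrix:
  101010
  010011
  010010
Read columns: 100011100000111010

100011100000111010


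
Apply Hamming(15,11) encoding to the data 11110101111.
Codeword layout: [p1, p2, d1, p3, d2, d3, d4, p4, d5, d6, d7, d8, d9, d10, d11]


Parity bits: p1=1, p2=0, p3=1, p4=1

101111110101111


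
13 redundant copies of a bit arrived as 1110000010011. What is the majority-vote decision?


Ones: 6 out of 13
Threshold: 7

0 (6/13 voted 1)


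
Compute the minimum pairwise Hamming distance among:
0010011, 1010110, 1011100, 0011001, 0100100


Comparing all pairs, minimum distance: 2
Can detect 1 errors, correct 0 errors

2


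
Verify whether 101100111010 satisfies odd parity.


Number of 1s: 7

Yes, parity is correct (7 ones)


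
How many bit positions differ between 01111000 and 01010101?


XOR: 00101101
Count of 1s: 4

4


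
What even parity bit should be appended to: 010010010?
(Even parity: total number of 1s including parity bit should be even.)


Number of 1s in data: 3
Parity bit: 1

1


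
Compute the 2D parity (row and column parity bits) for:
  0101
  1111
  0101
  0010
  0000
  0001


Row parities: 000101
Column parities: 1100

Row P: 000101, Col P: 1100, Corner: 0


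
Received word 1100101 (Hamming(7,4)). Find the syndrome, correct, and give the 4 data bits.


Syndrome = 1: error at position 1

Data: 0101 (corrected bit 1)


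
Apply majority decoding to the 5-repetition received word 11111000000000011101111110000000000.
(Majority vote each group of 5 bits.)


Groups: 11111, 00000, 00000, 11101, 11111, 00000, 00000
Majority votes: 1001100

1001100


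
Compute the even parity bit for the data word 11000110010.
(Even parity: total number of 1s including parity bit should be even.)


Number of 1s in data: 5
Parity bit: 1

1


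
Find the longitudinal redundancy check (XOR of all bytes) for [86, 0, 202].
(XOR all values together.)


XOR chain: 86 ^ 0 ^ 202 = 156

156


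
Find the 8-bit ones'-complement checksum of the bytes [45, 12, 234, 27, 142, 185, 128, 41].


Sum = 814 mod 256 = 46
Complement = 209

209


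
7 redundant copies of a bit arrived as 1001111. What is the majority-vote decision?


Ones: 5 out of 7
Threshold: 4

1 (5/7 voted 1)


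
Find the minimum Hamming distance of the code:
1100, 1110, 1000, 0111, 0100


Comparing all pairs, minimum distance: 1
Can detect 0 errors, correct 0 errors

1


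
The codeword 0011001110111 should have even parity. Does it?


Number of 1s: 8

Yes, parity is correct (8 ones)


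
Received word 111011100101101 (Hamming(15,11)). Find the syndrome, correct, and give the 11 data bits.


Syndrome = 0: no error detected

Data: 11110101101 (no errors)


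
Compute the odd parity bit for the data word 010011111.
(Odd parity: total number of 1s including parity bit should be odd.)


Number of 1s in data: 6
Parity bit: 1

1


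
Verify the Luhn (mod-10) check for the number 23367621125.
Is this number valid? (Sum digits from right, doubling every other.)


Luhn sum = 38
38 mod 10 = 8

Invalid (Luhn sum mod 10 = 8)


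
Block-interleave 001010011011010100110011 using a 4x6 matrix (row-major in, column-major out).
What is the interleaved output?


Matrix:
  001010
  011011
  010100
  110011
Read columns: 000101111100001011010101

000101111100001011010101


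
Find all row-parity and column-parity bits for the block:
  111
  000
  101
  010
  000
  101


Row parities: 100100
Column parities: 101

Row P: 100100, Col P: 101, Corner: 0


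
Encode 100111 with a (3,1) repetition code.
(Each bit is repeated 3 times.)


Each bit -> 3 copies

111000000111111111


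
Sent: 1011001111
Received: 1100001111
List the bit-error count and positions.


XOR: 0111000000

3 error(s) at position(s): 1, 2, 3


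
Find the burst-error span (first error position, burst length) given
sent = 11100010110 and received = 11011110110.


XOR: 00111100000

Burst at position 2, length 4


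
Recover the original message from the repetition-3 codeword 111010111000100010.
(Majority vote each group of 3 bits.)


Groups: 111, 010, 111, 000, 100, 010
Majority votes: 101000

101000


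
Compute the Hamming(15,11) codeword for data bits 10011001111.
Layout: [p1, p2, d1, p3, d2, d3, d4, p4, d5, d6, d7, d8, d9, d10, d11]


Parity bits: p1=1, p2=0, p3=1, p4=1

101100111001111


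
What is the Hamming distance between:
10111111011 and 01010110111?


XOR: 11101001100
Count of 1s: 6

6


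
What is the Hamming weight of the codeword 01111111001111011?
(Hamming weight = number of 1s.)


Counting 1s in 01111111001111011

13


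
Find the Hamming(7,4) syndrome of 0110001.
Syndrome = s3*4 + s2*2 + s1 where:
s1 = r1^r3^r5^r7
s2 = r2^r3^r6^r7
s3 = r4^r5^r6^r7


s1=0, s2=1, s3=1

Syndrome = 6 (error at position 6)


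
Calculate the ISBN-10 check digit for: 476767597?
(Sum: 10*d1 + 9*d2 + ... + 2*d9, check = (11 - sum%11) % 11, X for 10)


Weighted sum: 332
332 mod 11 = 2

Check digit: 9


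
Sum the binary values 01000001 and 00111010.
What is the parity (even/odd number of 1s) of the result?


01000001 = 65
00111010 = 58
Sum = 123 = 1111011
1s count = 6

even parity (6 ones in 1111011)


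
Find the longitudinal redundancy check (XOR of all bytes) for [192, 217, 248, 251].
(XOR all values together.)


XOR chain: 192 ^ 217 ^ 248 ^ 251 = 26

26


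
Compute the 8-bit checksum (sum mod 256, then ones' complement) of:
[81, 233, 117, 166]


Sum = 597 mod 256 = 85
Complement = 170

170


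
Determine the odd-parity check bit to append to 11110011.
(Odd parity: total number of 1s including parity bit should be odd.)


Number of 1s in data: 6
Parity bit: 1

1


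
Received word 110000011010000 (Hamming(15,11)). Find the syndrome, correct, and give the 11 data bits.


Syndrome = 9: error at position 9

Data: 00000010000 (corrected bit 9)


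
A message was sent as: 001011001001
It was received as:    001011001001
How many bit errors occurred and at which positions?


XOR: 000000000000

0 errors (received matches sent)


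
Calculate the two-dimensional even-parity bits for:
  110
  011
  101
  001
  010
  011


Row parities: 000110
Column parities: 000

Row P: 000110, Col P: 000, Corner: 0


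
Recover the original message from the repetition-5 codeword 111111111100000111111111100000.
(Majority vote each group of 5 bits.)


Groups: 11111, 11111, 00000, 11111, 11111, 00000
Majority votes: 110110

110110


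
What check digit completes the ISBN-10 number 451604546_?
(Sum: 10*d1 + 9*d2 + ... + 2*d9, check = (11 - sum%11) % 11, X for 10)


Weighted sum: 199
199 mod 11 = 1

Check digit: X


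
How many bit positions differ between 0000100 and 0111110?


XOR: 0111010
Count of 1s: 4

4


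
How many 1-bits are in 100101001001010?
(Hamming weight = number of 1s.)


Counting 1s in 100101001001010

6


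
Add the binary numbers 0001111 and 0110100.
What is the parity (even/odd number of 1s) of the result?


0001111 = 15
0110100 = 52
Sum = 67 = 1000011
1s count = 3

odd parity (3 ones in 1000011)


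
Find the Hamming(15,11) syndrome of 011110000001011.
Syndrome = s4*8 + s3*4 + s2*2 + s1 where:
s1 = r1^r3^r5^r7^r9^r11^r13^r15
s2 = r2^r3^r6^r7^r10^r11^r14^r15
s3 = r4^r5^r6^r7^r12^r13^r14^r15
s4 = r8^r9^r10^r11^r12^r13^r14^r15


s1=1, s2=0, s3=1, s4=1

Syndrome = 13 (error at position 13)


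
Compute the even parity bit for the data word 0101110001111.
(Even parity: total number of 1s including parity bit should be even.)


Number of 1s in data: 8
Parity bit: 0

0


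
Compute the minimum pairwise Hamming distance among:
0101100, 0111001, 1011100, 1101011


Comparing all pairs, minimum distance: 3
Can detect 2 errors, correct 1 errors

3


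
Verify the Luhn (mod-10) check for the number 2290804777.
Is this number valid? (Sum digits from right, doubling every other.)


Luhn sum = 49
49 mod 10 = 9

Invalid (Luhn sum mod 10 = 9)


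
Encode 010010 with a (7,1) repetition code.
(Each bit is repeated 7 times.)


Each bit -> 7 copies

000000011111110000000000000011111110000000


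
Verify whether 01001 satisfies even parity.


Number of 1s: 2

Yes, parity is correct (2 ones)


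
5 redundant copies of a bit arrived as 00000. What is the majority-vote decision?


Ones: 0 out of 5
Threshold: 3

0 (0/5 voted 1)


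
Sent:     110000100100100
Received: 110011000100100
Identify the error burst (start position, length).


XOR: 000011100000000

Burst at position 4, length 3


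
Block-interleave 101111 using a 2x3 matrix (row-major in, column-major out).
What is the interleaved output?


Matrix:
  101
  111
Read columns: 110111

110111


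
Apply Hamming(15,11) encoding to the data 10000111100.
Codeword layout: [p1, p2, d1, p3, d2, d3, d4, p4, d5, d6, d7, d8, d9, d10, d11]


Parity bits: p1=1, p2=1, p3=0, p4=0

111000000111100


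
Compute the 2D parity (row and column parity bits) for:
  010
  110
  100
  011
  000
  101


Row parities: 101000
Column parities: 110

Row P: 101000, Col P: 110, Corner: 0


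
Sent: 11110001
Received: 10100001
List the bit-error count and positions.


XOR: 01010000

2 error(s) at position(s): 1, 3


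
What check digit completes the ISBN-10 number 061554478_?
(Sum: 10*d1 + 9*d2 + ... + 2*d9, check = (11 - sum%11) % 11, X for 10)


Weighted sum: 200
200 mod 11 = 2

Check digit: 9


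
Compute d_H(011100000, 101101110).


XOR: 110001110
Count of 1s: 5

5


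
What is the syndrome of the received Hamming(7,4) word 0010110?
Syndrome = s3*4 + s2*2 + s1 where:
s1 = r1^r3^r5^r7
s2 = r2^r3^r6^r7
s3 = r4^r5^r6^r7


s1=0, s2=0, s3=0

Syndrome = 0 (no error)


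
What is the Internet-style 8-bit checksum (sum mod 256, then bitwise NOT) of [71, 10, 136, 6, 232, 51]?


Sum = 506 mod 256 = 250
Complement = 5

5


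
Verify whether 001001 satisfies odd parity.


Number of 1s: 2

No, parity error (2 ones)


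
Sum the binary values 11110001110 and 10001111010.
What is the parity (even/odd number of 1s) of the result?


11110001110 = 1934
10001111010 = 1146
Sum = 3080 = 110000001000
1s count = 3

odd parity (3 ones in 110000001000)


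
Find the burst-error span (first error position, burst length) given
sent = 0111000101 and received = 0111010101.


XOR: 0000010000

Burst at position 5, length 1


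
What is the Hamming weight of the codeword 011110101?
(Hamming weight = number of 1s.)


Counting 1s in 011110101

6


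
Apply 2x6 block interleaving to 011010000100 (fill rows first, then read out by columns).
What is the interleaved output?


Matrix:
  011010
  000100
Read columns: 001010011000

001010011000


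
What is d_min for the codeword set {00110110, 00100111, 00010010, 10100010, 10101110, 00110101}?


Comparing all pairs, minimum distance: 2
Can detect 1 errors, correct 0 errors

2


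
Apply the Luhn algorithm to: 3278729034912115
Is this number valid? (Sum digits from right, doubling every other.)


Luhn sum = 69
69 mod 10 = 9

Invalid (Luhn sum mod 10 = 9)


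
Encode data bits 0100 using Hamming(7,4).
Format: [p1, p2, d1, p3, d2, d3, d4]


Parity bits: p1=1, p2=0, p3=1

1001100


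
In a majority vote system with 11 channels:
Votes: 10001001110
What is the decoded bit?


Ones: 5 out of 11
Threshold: 6

0 (5/11 voted 1)


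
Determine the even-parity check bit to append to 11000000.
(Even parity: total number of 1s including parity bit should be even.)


Number of 1s in data: 2
Parity bit: 0

0


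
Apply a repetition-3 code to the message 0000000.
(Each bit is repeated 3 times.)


Each bit -> 3 copies

000000000000000000000


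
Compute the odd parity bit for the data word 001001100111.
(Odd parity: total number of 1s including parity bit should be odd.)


Number of 1s in data: 6
Parity bit: 1

1


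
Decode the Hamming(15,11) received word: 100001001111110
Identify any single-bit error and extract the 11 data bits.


Syndrome = 0: no error detected

Data: 00101111110 (no errors)


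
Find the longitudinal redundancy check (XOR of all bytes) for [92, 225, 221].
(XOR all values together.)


XOR chain: 92 ^ 225 ^ 221 = 96

96


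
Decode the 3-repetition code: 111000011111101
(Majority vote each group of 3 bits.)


Groups: 111, 000, 011, 111, 101
Majority votes: 10111

10111


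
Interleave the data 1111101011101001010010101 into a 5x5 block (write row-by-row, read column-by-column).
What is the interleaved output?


Matrix:
  11111
  01011
  10100
  10100
  10101
Read columns: 1011111000101111100011001

1011111000101111100011001


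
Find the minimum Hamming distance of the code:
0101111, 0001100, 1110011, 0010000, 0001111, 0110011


Comparing all pairs, minimum distance: 1
Can detect 0 errors, correct 0 errors

1


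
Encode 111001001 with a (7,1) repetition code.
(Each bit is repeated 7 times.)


Each bit -> 7 copies

111111111111111111111000000000000001111111000000000000001111111


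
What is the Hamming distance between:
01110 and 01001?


XOR: 00111
Count of 1s: 3

3


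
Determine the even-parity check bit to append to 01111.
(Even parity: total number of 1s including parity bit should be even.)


Number of 1s in data: 4
Parity bit: 0

0


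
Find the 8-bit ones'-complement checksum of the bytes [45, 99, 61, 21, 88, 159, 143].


Sum = 616 mod 256 = 104
Complement = 151

151


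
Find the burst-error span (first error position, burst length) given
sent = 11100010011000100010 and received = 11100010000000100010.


XOR: 00000000011000000000

Burst at position 9, length 2


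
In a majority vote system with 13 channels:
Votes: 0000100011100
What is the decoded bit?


Ones: 4 out of 13
Threshold: 7

0 (4/13 voted 1)


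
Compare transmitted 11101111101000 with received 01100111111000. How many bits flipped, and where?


XOR: 10001000010000

3 error(s) at position(s): 0, 4, 9


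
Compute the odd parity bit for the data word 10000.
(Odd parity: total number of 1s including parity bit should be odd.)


Number of 1s in data: 1
Parity bit: 0

0


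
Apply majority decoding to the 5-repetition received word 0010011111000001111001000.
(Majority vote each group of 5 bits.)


Groups: 00100, 11111, 00000, 11110, 01000
Majority votes: 01010

01010


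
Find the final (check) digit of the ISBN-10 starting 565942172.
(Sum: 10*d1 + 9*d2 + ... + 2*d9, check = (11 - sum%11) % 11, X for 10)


Weighted sum: 270
270 mod 11 = 6

Check digit: 5


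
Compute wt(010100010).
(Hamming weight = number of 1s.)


Counting 1s in 010100010

3


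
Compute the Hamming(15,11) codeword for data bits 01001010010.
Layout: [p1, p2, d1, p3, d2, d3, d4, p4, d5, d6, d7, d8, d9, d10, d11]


Parity bits: p1=1, p2=0, p3=0, p4=1

100010011010010


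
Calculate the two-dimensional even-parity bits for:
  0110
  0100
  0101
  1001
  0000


Row parities: 01000
Column parities: 1110

Row P: 01000, Col P: 1110, Corner: 1


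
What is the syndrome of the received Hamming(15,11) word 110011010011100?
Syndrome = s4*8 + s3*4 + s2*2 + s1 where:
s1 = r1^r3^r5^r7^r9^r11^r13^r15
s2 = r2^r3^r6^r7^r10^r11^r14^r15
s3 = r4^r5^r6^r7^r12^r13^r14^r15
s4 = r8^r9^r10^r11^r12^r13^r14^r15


s1=0, s2=1, s3=0, s4=0

Syndrome = 2 (error at position 2)


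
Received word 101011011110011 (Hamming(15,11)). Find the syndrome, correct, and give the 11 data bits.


Syndrome = 0: no error detected

Data: 11101110011 (no errors)


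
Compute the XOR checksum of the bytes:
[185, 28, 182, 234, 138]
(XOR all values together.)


XOR chain: 185 ^ 28 ^ 182 ^ 234 ^ 138 = 115

115


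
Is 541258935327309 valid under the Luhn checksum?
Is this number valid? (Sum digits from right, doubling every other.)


Luhn sum = 75
75 mod 10 = 5

Invalid (Luhn sum mod 10 = 5)


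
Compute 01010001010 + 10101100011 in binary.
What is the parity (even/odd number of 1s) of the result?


01010001010 = 650
10101100011 = 1379
Sum = 2029 = 11111101101
1s count = 9

odd parity (9 ones in 11111101101)


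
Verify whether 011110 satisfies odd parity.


Number of 1s: 4

No, parity error (4 ones)


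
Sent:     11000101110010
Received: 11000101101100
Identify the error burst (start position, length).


XOR: 00000000011110

Burst at position 9, length 4


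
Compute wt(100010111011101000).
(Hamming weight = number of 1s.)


Counting 1s in 100010111011101000

9


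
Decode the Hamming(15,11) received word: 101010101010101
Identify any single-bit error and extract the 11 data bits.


Syndrome = 0: no error detected

Data: 11011010101 (no errors)


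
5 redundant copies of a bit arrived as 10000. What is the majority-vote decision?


Ones: 1 out of 5
Threshold: 3

0 (1/5 voted 1)


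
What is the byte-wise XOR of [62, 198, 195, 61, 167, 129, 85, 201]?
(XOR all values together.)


XOR chain: 62 ^ 198 ^ 195 ^ 61 ^ 167 ^ 129 ^ 85 ^ 201 = 188

188


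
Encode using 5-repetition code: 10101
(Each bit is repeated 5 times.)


Each bit -> 5 copies

1111100000111110000011111


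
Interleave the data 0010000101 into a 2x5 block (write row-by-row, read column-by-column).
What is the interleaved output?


Matrix:
  00100
  00101
Read columns: 0000110001

0000110001


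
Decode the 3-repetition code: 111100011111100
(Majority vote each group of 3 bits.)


Groups: 111, 100, 011, 111, 100
Majority votes: 10110

10110


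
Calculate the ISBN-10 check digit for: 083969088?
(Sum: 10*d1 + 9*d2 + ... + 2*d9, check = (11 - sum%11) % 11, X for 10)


Weighted sum: 280
280 mod 11 = 5

Check digit: 6


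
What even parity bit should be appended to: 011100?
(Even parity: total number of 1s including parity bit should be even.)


Number of 1s in data: 3
Parity bit: 1

1


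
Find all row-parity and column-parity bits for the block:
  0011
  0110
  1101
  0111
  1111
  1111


Row parities: 001100
Column parities: 1111

Row P: 001100, Col P: 1111, Corner: 0


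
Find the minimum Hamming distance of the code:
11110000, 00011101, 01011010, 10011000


Comparing all pairs, minimum distance: 3
Can detect 2 errors, correct 1 errors

3


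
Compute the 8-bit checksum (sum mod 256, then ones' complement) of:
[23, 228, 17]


Sum = 268 mod 256 = 12
Complement = 243

243


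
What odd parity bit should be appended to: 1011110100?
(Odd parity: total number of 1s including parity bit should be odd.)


Number of 1s in data: 6
Parity bit: 1

1


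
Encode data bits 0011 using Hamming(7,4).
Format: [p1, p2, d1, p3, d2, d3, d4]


Parity bits: p1=1, p2=0, p3=0

1000011


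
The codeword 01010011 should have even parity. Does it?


Number of 1s: 4

Yes, parity is correct (4 ones)


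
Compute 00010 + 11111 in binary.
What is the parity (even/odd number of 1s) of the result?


00010 = 2
11111 = 31
Sum = 33 = 100001
1s count = 2

even parity (2 ones in 100001)


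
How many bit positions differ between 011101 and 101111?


XOR: 110010
Count of 1s: 3

3


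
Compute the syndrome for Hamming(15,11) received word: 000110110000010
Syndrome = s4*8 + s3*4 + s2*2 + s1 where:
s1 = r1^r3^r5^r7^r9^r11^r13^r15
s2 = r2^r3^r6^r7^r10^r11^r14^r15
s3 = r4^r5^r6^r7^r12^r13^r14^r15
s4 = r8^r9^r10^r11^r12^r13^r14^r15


s1=0, s2=0, s3=0, s4=0

Syndrome = 0 (no error)


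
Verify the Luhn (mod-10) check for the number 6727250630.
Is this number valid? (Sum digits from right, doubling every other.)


Luhn sum = 42
42 mod 10 = 2

Invalid (Luhn sum mod 10 = 2)


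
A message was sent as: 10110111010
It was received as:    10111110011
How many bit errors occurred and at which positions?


XOR: 00001001001

3 error(s) at position(s): 4, 7, 10


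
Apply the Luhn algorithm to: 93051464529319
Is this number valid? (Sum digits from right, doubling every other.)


Luhn sum = 56
56 mod 10 = 6

Invalid (Luhn sum mod 10 = 6)


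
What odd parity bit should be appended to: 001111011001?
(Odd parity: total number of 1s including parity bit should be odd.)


Number of 1s in data: 7
Parity bit: 0

0


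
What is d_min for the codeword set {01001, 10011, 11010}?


Comparing all pairs, minimum distance: 2
Can detect 1 errors, correct 0 errors

2


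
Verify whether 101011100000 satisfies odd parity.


Number of 1s: 5

Yes, parity is correct (5 ones)


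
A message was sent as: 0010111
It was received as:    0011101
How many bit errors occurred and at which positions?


XOR: 0001010

2 error(s) at position(s): 3, 5


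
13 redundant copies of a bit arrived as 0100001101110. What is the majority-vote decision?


Ones: 6 out of 13
Threshold: 7

0 (6/13 voted 1)


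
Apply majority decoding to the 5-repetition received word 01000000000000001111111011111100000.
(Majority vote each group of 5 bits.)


Groups: 01000, 00000, 00000, 01111, 11101, 11111, 00000
Majority votes: 0001110

0001110


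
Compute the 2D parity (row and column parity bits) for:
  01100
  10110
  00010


Row parities: 011
Column parities: 11000

Row P: 011, Col P: 11000, Corner: 0


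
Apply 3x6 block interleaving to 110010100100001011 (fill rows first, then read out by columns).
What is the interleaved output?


Matrix:
  110010
  100100
  001011
Read columns: 110100001010101001

110100001010101001


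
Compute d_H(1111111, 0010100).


XOR: 1101011
Count of 1s: 5

5


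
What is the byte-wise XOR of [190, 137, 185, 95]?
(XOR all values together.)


XOR chain: 190 ^ 137 ^ 185 ^ 95 = 209

209


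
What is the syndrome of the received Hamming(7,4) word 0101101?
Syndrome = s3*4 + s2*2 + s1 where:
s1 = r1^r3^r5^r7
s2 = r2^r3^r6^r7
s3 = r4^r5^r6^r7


s1=0, s2=0, s3=1

Syndrome = 4 (error at position 4)


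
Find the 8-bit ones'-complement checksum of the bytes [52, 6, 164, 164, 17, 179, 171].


Sum = 753 mod 256 = 241
Complement = 14

14


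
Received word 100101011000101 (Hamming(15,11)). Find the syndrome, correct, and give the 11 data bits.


Syndrome = 0: no error detected

Data: 00101000101 (no errors)


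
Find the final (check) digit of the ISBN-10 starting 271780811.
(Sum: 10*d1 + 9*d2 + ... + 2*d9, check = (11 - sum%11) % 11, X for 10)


Weighted sum: 225
225 mod 11 = 5

Check digit: 6


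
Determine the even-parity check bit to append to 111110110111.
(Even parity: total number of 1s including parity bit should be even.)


Number of 1s in data: 10
Parity bit: 0

0


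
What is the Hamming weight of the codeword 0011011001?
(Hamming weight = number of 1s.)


Counting 1s in 0011011001

5


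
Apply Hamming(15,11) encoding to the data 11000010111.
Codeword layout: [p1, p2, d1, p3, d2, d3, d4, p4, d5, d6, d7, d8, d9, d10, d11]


Parity bits: p1=1, p2=0, p3=0, p4=0

101010000010111


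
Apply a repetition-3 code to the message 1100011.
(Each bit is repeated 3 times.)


Each bit -> 3 copies

111111000000000111111


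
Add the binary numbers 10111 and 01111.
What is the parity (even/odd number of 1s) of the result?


10111 = 23
01111 = 15
Sum = 38 = 100110
1s count = 3

odd parity (3 ones in 100110)
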